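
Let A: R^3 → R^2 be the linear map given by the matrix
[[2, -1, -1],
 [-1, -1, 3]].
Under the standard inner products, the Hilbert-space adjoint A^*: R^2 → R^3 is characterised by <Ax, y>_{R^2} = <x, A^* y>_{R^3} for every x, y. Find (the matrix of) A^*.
A^* = A^T =
[[2, -1],
 [-1, -1],
 [-1, 3]]

For real matrices with standard dot products, the defining identity <Ax, y> = <x, A^* y> gives (Ax)^T y = x^T (A^*) y, i.e. x^T A^T y = x^T (A^*) y. Since this holds for all x, y, we must have A^* = A^T. Therefore
A^* =
[[2, -1],
 [-1, -1],
 [-1, 3]].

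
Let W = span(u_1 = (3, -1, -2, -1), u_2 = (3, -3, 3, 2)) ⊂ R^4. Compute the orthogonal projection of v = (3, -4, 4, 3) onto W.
proj_W(v) = (1449/449, -1637/449, 1919/449, 1248/449)

Set up U = [u_1 | ... | u_2] ∈ R^(4×2). The projector onto W = col(U) is P = U (U^T U)^(-1) U^T.
Compute U^T U =
  [15, 4]
  [4, 31],
and U^T v = (2, 39).
Solve U^T U · c = U^T v for the coefficients: c = (-94/449, 577/449). The projection is proj_W(v) = U c.
Check: (v - proj_W(v)) · u_1 = 0  (should be 0).
Check: (v - proj_W(v)) · u_2 = 0  (should be 0).
Result: proj_W(v) = (1449/449, -1637/449, 1919/449, 1248/449).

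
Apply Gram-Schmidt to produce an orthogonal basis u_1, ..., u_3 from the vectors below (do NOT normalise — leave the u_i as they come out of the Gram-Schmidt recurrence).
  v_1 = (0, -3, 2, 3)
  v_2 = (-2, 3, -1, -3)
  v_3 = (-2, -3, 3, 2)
Orthogonal basis:
  u_1 = (0, -3, 2, 3)
  u_2 = (-2, 3/11, 9/11, -3/11)
  u_3 = (6/53, -45/106, 12/53, -61/106)

Apply the Gram-Schmidt recurrence
  u_1 = v_1
  u_i = v_i − Σ_{j<i} ((v_i · u_j) / (u_j · u_j)) · u_j.

Step by step this gives:
  u_1 = (0, -3, 2, 3)
  u_2 = (-2, 3/11, 9/11, -3/11)
  u_3 = (6/53, -45/106, 12/53, -61/106)

Orthogonality check:
  u_2 · u_1 = 0 (should be 0)
  u_3 · u_1 = 0 (should be 0)
  u_3 · u_2 = 0 (should be 0)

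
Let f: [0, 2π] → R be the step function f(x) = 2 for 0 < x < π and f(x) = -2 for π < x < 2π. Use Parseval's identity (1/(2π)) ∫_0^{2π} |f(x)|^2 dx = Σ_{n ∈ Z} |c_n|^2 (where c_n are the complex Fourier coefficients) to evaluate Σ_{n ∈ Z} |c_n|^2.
Σ |c_n|^2 = 4

Parseval equates the L^2 energy of f (normalised by 1/(2π)) with the ℓ^2 sum of its Fourier coefficients: (1/(2π)) ∫_0^{2π} |f|^2 = Σ |c_n|^2.
Compute the left side: (1/(2π)) [∫_0^π 2^2 dx + ∫_π^{2π} (-2)^2 dx] = (1/(2π)) · (4π + 4π) = (4 + 4)/2 = 4.
So Σ_{n ∈ Z} |c_n|^2 = 4.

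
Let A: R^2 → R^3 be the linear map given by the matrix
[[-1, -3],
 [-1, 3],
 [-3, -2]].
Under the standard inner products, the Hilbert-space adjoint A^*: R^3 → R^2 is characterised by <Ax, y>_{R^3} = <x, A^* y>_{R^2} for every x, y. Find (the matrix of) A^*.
A^* = A^T =
[[-1, -1, -3],
 [-3, 3, -2]]

For real matrices with standard dot products, the defining identity <Ax, y> = <x, A^* y> gives (Ax)^T y = x^T (A^*) y, i.e. x^T A^T y = x^T (A^*) y. Since this holds for all x, y, we must have A^* = A^T. Therefore
A^* =
[[-1, -1, -3],
 [-3, 3, -2]].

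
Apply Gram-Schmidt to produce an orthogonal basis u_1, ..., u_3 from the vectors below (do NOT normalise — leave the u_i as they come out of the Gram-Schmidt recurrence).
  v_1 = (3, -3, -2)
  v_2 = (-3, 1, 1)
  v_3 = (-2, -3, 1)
Orthogonal basis:
  u_1 = (3, -3, -2)
  u_2 = (-12/11, -10/11, -3/11)
  u_3 = (13/46, -39/46, 39/23)

Apply the Gram-Schmidt recurrence
  u_1 = v_1
  u_i = v_i − Σ_{j<i} ((v_i · u_j) / (u_j · u_j)) · u_j.

Step by step this gives:
  u_1 = (3, -3, -2)
  u_2 = (-12/11, -10/11, -3/11)
  u_3 = (13/46, -39/46, 39/23)

Orthogonality check:
  u_2 · u_1 = 0 (should be 0)
  u_3 · u_1 = 0 (should be 0)
  u_3 · u_2 = 0 (should be 0)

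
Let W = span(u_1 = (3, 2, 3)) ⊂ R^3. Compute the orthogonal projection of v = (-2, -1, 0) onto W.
proj_W(v) = (-12/11, -8/11, -12/11)

Set up U = [u_1 | ... | u_1] ∈ R^(3×1). The projector onto W = col(U) is P = U (U^T U)^(-1) U^T.
Compute U^T U =
  [22],
and U^T v = (-8).
Solve U^T U · c = U^T v for the coefficients: c = (-4/11). The projection is proj_W(v) = U c.
Check: (v - proj_W(v)) · u_1 = 0  (should be 0).
Result: proj_W(v) = (-12/11, -8/11, -12/11).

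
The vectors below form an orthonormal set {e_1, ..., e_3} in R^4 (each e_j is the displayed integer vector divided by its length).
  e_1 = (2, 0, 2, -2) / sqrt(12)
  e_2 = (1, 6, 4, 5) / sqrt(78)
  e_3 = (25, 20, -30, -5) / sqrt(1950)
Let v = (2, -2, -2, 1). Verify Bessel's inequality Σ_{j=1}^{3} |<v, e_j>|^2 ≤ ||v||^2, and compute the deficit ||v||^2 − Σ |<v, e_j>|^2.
Σ |<v, e_j>|^2 = 14/3; ||v||^2 = 13; deficit = 25/3

Write each e_j = u_j / sqrt(<u_j, u_j>) where u_j is the displayed integer vector. Then <v, e_j> = <v, u_j> / sqrt(<u_j, u_j>), so |<v, e_j>|^2 = <v, u_j>^2 / <u_j, u_j>.
Coefficients: <v, e_1> = -2/sqrt(12), <v, e_2> = -13/sqrt(78), <v, e_3> = 65/sqrt(1950).
Square and sum: Σ |<v, e_j>|^2 = 14/3.
Compute ||v||^2 = v·v = 13.
Deficit = 13 − 14/3 = 25/3 ≥ 0, confirming Bessel's inequality. (The deficit equals ||v − Σ <v,e_j> e_j||^2, the squared distance from v to span{e_j}.)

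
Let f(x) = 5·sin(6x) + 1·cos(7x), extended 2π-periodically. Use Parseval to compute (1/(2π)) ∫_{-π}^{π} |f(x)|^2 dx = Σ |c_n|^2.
Σ |c_n|^2 = 13

Expand |f|^2 and use orthogonality of {sin(nx), cos(mx)} on [-π, π]:
  ∫_{-π}^{π} sin(nx)^2 dx = π, ∫ cos(mx)^2 dx = π, and cross terms integrate to 0.
So ∫_{-π}^{π} f(x)^2 dx = 5^2 · π + 1^2 · π = (25 + 1)π.
Divide by 2π: (25 + 1)/2 = 13.
By Parseval, this equals Σ |c_n|^2.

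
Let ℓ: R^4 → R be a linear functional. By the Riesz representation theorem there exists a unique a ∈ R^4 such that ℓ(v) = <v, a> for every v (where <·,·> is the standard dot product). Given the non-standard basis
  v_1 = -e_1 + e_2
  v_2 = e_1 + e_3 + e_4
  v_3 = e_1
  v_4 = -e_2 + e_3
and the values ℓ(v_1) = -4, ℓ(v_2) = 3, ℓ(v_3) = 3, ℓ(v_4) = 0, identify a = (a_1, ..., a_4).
a = (3, -1, -1, 1)

Write a = (a_1, ..., a_4) in the standard basis. For each basis vector v_i, ℓ(v_i) = <v_i, a> is a linear equation in the a_j's. Collect the n equations into a matrix system V a = ℓ, where row i of V is v_i (expressed in the standard basis). Since V is invertible (lower-triangular with 1s on the diagonal, up to permutation), solve by back-substitution:
  V =
[[-1, 1, 0, 0],
 [1, 0, 1, 1],
 [1, 0, 0, 0],
 [0, -1, 1, 0]]
  V a = (-4, 3, 3, 0)
Solving gives a = (3, -1, -1, 1).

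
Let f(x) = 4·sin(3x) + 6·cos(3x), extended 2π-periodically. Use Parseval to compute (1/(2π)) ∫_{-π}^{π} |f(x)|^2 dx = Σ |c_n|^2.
Σ |c_n|^2 = 26

Expand |f|^2 and use orthogonality of {sin(nx), cos(mx)} on [-π, π]:
  ∫_{-π}^{π} sin(nx)^2 dx = π, ∫ cos(mx)^2 dx = π, and cross terms integrate to 0.
So ∫_{-π}^{π} f(x)^2 dx = 4^2 · π + 6^2 · π = (16 + 36)π.
Divide by 2π: (16 + 36)/2 = 26.
By Parseval, this equals Σ |c_n|^2.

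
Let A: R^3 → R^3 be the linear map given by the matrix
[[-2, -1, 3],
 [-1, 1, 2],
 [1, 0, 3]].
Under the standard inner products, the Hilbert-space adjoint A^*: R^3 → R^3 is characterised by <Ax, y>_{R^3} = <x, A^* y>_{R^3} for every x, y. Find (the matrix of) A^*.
A^* = A^T =
[[-2, -1, 1],
 [-1, 1, 0],
 [3, 2, 3]]

For real matrices with standard dot products, the defining identity <Ax, y> = <x, A^* y> gives (Ax)^T y = x^T (A^*) y, i.e. x^T A^T y = x^T (A^*) y. Since this holds for all x, y, we must have A^* = A^T. Therefore
A^* =
[[-2, -1, 1],
 [-1, 1, 0],
 [3, 2, 3]].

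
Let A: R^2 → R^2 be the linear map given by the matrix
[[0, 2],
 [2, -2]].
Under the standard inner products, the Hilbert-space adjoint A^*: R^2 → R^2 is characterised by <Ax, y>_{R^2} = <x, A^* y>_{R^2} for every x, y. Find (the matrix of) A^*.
A^* = A^T =
[[0, 2],
 [2, -2]]

For real matrices with standard dot products, the defining identity <Ax, y> = <x, A^* y> gives (Ax)^T y = x^T (A^*) y, i.e. x^T A^T y = x^T (A^*) y. Since this holds for all x, y, we must have A^* = A^T. Therefore
A^* =
[[0, 2],
 [2, -2]].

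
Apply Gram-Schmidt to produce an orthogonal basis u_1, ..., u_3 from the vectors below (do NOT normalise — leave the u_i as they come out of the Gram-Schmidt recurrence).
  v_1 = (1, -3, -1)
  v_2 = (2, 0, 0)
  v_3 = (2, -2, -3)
Orthogonal basis:
  u_1 = (1, -3, -1)
  u_2 = (20/11, 6/11, 2/11)
  u_3 = (0, 7/10, -21/10)

Apply the Gram-Schmidt recurrence
  u_1 = v_1
  u_i = v_i − Σ_{j<i} ((v_i · u_j) / (u_j · u_j)) · u_j.

Step by step this gives:
  u_1 = (1, -3, -1)
  u_2 = (20/11, 6/11, 2/11)
  u_3 = (0, 7/10, -21/10)

Orthogonality check:
  u_2 · u_1 = 0 (should be 0)
  u_3 · u_1 = 0 (should be 0)
  u_3 · u_2 = 0 (should be 0)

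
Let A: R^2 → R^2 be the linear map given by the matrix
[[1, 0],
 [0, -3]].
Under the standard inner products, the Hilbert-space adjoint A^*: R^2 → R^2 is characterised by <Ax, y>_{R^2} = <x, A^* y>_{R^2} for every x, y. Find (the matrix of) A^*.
A^* = A^T =
[[1, 0],
 [0, -3]]

For real matrices with standard dot products, the defining identity <Ax, y> = <x, A^* y> gives (Ax)^T y = x^T (A^*) y, i.e. x^T A^T y = x^T (A^*) y. Since this holds for all x, y, we must have A^* = A^T. Therefore
A^* =
[[1, 0],
 [0, -3]].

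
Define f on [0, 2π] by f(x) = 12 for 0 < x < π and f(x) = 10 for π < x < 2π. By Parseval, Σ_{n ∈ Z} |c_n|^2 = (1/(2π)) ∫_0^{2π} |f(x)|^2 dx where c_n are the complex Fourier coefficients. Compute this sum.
Σ |c_n|^2 = 122

Parseval equates the L^2 energy of f (normalised by 1/(2π)) with the ℓ^2 sum of its Fourier coefficients: (1/(2π)) ∫_0^{2π} |f|^2 = Σ |c_n|^2.
Compute the left side: (1/(2π)) [∫_0^π 12^2 dx + ∫_π^{2π} 10^2 dx] = (1/(2π)) · (144π + 100π) = (144 + 100)/2 = 122.
So Σ_{n ∈ Z} |c_n|^2 = 122.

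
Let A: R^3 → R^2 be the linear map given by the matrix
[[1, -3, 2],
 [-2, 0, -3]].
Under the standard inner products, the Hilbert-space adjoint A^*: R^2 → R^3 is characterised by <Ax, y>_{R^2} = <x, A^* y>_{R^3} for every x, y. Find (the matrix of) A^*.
A^* = A^T =
[[1, -2],
 [-3, 0],
 [2, -3]]

For real matrices with standard dot products, the defining identity <Ax, y> = <x, A^* y> gives (Ax)^T y = x^T (A^*) y, i.e. x^T A^T y = x^T (A^*) y. Since this holds for all x, y, we must have A^* = A^T. Therefore
A^* =
[[1, -2],
 [-3, 0],
 [2, -3]].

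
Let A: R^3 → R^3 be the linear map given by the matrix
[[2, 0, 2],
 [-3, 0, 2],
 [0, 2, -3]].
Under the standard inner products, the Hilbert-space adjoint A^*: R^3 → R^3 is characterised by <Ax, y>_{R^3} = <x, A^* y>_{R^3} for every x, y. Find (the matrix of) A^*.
A^* = A^T =
[[2, -3, 0],
 [0, 0, 2],
 [2, 2, -3]]

For real matrices with standard dot products, the defining identity <Ax, y> = <x, A^* y> gives (Ax)^T y = x^T (A^*) y, i.e. x^T A^T y = x^T (A^*) y. Since this holds for all x, y, we must have A^* = A^T. Therefore
A^* =
[[2, -3, 0],
 [0, 0, 2],
 [2, 2, -3]].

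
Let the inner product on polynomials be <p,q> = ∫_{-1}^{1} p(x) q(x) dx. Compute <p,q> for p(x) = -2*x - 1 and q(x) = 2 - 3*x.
<p,q> = 0

Expand the product: p(x)·q(x) = 6*x^2 - x - 2.
∫_{-1}^{1} of each monomial x^k gives [2/(k+1) if k even, 0 if k odd]. Integrating term-by-term (or equivalently evaluating the antiderivative F(x) = 2*x^3 - x^2/2 - 2*x at the endpoints):
  F(1) − F(−1) = -1/2 − (-1/2) = 0.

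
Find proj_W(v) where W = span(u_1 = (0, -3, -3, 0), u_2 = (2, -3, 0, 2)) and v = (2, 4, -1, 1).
proj_W(v) = (-6/25, 42/25, 33/25, -6/25)

Set up U = [u_1 | ... | u_2] ∈ R^(4×2). The projector onto W = col(U) is P = U (U^T U)^(-1) U^T.
Compute U^T U =
  [18, 9]
  [9, 17],
and U^T v = (-9, -6).
Solve U^T U · c = U^T v for the coefficients: c = (-11/25, -3/25). The projection is proj_W(v) = U c.
Check: (v - proj_W(v)) · u_1 = 0  (should be 0).
Check: (v - proj_W(v)) · u_2 = 0  (should be 0).
Result: proj_W(v) = (-6/25, 42/25, 33/25, -6/25).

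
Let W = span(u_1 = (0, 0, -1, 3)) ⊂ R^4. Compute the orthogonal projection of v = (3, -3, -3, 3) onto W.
proj_W(v) = (0, 0, -6/5, 18/5)

Set up U = [u_1 | ... | u_1] ∈ R^(4×1). The projector onto W = col(U) is P = U (U^T U)^(-1) U^T.
Compute U^T U =
  [10],
and U^T v = (12).
Solve U^T U · c = U^T v for the coefficients: c = (6/5). The projection is proj_W(v) = U c.
Check: (v - proj_W(v)) · u_1 = 0  (should be 0).
Result: proj_W(v) = (0, 0, -6/5, 18/5).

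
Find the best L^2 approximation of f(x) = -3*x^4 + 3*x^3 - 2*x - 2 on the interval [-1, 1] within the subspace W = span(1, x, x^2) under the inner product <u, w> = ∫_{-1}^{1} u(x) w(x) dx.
g(x) = -18*x^2/7 - x/5 - 61/35

The best approximation g ∈ W is the orthogonal projection of f onto W. Writing g = a_0 + a_1 x + a_2 x^2, the coefficients solve the normal equations G · a = b where
  G_{ij} = <φ_i, φ_j> and b_i = <f, φ_i>, with φ_0 = 1, φ_1 = x, φ_2 = x^2.
G =
  [2, 0, 2/3]
  [0, 2/3, 0]
  [2/3, 0, 2/5],
b = (-26/5, -2/15, -46/21).
Solving gives a_0 = -61/35, a_1 = -1/5, a_2 = -18/7, so
  g(x) = -18*x^2/7 - x/5 - 61/35.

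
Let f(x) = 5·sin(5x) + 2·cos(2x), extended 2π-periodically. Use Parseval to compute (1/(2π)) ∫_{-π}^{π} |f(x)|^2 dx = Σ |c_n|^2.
Σ |c_n|^2 = 29/2

Expand |f|^2 and use orthogonality of {sin(nx), cos(mx)} on [-π, π]:
  ∫_{-π}^{π} sin(nx)^2 dx = π, ∫ cos(mx)^2 dx = π, and cross terms integrate to 0.
So ∫_{-π}^{π} f(x)^2 dx = 5^2 · π + 2^2 · π = (25 + 4)π.
Divide by 2π: (25 + 4)/2 = 29/2.
By Parseval, this equals Σ |c_n|^2.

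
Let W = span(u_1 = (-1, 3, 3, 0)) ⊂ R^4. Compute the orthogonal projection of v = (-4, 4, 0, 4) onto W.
proj_W(v) = (-16/19, 48/19, 48/19, 0)

Set up U = [u_1 | ... | u_1] ∈ R^(4×1). The projector onto W = col(U) is P = U (U^T U)^(-1) U^T.
Compute U^T U =
  [19],
and U^T v = (16).
Solve U^T U · c = U^T v for the coefficients: c = (16/19). The projection is proj_W(v) = U c.
Check: (v - proj_W(v)) · u_1 = 0  (should be 0).
Result: proj_W(v) = (-16/19, 48/19, 48/19, 0).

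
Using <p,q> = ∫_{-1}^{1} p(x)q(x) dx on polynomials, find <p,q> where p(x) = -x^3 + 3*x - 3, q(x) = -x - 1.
<p,q> = 22/5

Expand the product: p(x)·q(x) = x^4 + x^3 - 3*x^2 + 3.
∫_{-1}^{1} of each monomial x^k gives [2/(k+1) if k even, 0 if k odd]. Integrating term-by-term (or equivalently evaluating the antiderivative F(x) = x^5/5 + x^4/4 - x^3 + 3*x at the endpoints):
  F(1) − F(−1) = 49/20 − (-39/20) = 22/5.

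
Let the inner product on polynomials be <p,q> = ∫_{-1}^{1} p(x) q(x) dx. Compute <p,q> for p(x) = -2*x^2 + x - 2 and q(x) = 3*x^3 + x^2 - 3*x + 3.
<p,q> = -284/15

Expand the product: p(x)·q(x) = -6*x^5 + x^4 + x^3 - 11*x^2 + 9*x - 6.
∫_{-1}^{1} of each monomial x^k gives [2/(k+1) if k even, 0 if k odd]. Integrating term-by-term (or equivalently evaluating the antiderivative F(x) = -x^6 + x^5/5 + x^4/4 - 11*x^3/3 + 9*x^2/2 - 6*x at the endpoints):
  F(1) − F(−1) = -343/60 − (793/60) = -284/15.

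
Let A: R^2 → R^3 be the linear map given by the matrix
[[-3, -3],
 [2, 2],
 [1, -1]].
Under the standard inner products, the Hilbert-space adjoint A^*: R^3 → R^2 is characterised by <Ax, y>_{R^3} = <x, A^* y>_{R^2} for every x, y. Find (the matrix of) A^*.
A^* = A^T =
[[-3, 2, 1],
 [-3, 2, -1]]

For real matrices with standard dot products, the defining identity <Ax, y> = <x, A^* y> gives (Ax)^T y = x^T (A^*) y, i.e. x^T A^T y = x^T (A^*) y. Since this holds for all x, y, we must have A^* = A^T. Therefore
A^* =
[[-3, 2, 1],
 [-3, 2, -1]].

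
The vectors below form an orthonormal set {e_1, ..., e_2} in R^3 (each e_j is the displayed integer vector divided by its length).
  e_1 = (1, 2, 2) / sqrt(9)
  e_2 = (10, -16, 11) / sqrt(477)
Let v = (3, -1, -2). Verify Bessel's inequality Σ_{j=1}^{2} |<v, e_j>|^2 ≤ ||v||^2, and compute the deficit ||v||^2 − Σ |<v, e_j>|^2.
Σ |<v, e_j>|^2 = 117/53; ||v||^2 = 14; deficit = 625/53

Write each e_j = u_j / sqrt(<u_j, u_j>) where u_j is the displayed integer vector. Then <v, e_j> = <v, u_j> / sqrt(<u_j, u_j>), so |<v, e_j>|^2 = <v, u_j>^2 / <u_j, u_j>.
Coefficients: <v, e_1> = -3/sqrt(9), <v, e_2> = 24/sqrt(477).
Square and sum: Σ |<v, e_j>|^2 = 117/53.
Compute ||v||^2 = v·v = 14.
Deficit = 14 − 117/53 = 625/53 ≥ 0, confirming Bessel's inequality. (The deficit equals ||v − Σ <v,e_j> e_j||^2, the squared distance from v to span{e_j}.)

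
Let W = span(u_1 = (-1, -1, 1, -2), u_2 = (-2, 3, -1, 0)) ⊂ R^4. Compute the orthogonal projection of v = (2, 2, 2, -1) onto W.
proj_W(v) = (0, 0, 0, 0)

Set up U = [u_1 | ... | u_2] ∈ R^(4×2). The projector onto W = col(U) is P = U (U^T U)^(-1) U^T.
Compute U^T U =
  [7, -2]
  [-2, 14],
and U^T v = (0, 0).
Solve U^T U · c = U^T v for the coefficients: c = (0, 0). The projection is proj_W(v) = U c.
Check: (v - proj_W(v)) · u_1 = 0  (should be 0).
Check: (v - proj_W(v)) · u_2 = 0  (should be 0).
Result: proj_W(v) = (0, 0, 0, 0).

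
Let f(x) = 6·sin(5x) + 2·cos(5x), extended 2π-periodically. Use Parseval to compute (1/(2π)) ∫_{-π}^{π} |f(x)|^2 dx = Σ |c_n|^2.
Σ |c_n|^2 = 20

Expand |f|^2 and use orthogonality of {sin(nx), cos(mx)} on [-π, π]:
  ∫_{-π}^{π} sin(nx)^2 dx = π, ∫ cos(mx)^2 dx = π, and cross terms integrate to 0.
So ∫_{-π}^{π} f(x)^2 dx = 6^2 · π + 2^2 · π = (36 + 4)π.
Divide by 2π: (36 + 4)/2 = 20.
By Parseval, this equals Σ |c_n|^2.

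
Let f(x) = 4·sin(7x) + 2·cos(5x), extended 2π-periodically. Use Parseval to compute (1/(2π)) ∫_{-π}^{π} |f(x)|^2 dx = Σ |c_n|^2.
Σ |c_n|^2 = 10

Expand |f|^2 and use orthogonality of {sin(nx), cos(mx)} on [-π, π]:
  ∫_{-π}^{π} sin(nx)^2 dx = π, ∫ cos(mx)^2 dx = π, and cross terms integrate to 0.
So ∫_{-π}^{π} f(x)^2 dx = 4^2 · π + 2^2 · π = (16 + 4)π.
Divide by 2π: (16 + 4)/2 = 10.
By Parseval, this equals Σ |c_n|^2.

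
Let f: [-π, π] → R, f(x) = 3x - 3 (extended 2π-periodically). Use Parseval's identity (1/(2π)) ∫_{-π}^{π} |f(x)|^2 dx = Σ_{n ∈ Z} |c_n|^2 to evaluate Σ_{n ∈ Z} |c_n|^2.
Σ |c_n|^2 = 3π^2 + 9

Expand and integrate term by term over [-π, π]:
  ∫ (3x)^2 dx = 9·(2π^3/3); ∫ 2·3·(-3)·x dx = 0 (odd integrand); ∫ (-3)^2 dx = 9·2π.
So (1/(2π)) ∫_{-π}^{π} (3x - 3)^2 dx = 9π^2/3 + 9 = 3π^2 + 9.
Parseval ⇒ Σ |c_n|^2 = 3π^2 + 9.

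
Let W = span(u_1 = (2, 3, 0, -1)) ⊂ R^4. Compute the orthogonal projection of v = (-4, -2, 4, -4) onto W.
proj_W(v) = (-10/7, -15/7, 0, 5/7)

Set up U = [u_1 | ... | u_1] ∈ R^(4×1). The projector onto W = col(U) is P = U (U^T U)^(-1) U^T.
Compute U^T U =
  [14],
and U^T v = (-10).
Solve U^T U · c = U^T v for the coefficients: c = (-5/7). The projection is proj_W(v) = U c.
Check: (v - proj_W(v)) · u_1 = 0  (should be 0).
Result: proj_W(v) = (-10/7, -15/7, 0, 5/7).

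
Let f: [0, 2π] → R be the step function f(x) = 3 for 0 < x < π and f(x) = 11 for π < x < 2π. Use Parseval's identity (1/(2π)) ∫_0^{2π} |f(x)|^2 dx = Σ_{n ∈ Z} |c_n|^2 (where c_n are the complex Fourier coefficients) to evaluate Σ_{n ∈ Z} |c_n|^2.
Σ |c_n|^2 = 65

Parseval equates the L^2 energy of f (normalised by 1/(2π)) with the ℓ^2 sum of its Fourier coefficients: (1/(2π)) ∫_0^{2π} |f|^2 = Σ |c_n|^2.
Compute the left side: (1/(2π)) [∫_0^π 3^2 dx + ∫_π^{2π} 11^2 dx] = (1/(2π)) · (9π + 121π) = (9 + 121)/2 = 65.
So Σ_{n ∈ Z} |c_n|^2 = 65.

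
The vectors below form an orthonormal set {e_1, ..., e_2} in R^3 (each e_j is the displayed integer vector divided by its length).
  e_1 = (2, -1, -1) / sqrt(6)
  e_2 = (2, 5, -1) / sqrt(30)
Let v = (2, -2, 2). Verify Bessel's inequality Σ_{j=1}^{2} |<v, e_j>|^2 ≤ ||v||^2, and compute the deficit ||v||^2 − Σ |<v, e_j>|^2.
Σ |<v, e_j>|^2 = 24/5; ||v||^2 = 12; deficit = 36/5

Write each e_j = u_j / sqrt(<u_j, u_j>) where u_j is the displayed integer vector. Then <v, e_j> = <v, u_j> / sqrt(<u_j, u_j>), so |<v, e_j>|^2 = <v, u_j>^2 / <u_j, u_j>.
Coefficients: <v, e_1> = 4/sqrt(6), <v, e_2> = -8/sqrt(30).
Square and sum: Σ |<v, e_j>|^2 = 24/5.
Compute ||v||^2 = v·v = 12.
Deficit = 12 − 24/5 = 36/5 ≥ 0, confirming Bessel's inequality. (The deficit equals ||v − Σ <v,e_j> e_j||^2, the squared distance from v to span{e_j}.)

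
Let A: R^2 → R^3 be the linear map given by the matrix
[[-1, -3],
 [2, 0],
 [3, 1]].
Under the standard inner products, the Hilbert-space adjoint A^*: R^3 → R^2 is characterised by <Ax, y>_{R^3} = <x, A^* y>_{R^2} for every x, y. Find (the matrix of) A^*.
A^* = A^T =
[[-1, 2, 3],
 [-3, 0, 1]]

For real matrices with standard dot products, the defining identity <Ax, y> = <x, A^* y> gives (Ax)^T y = x^T (A^*) y, i.e. x^T A^T y = x^T (A^*) y. Since this holds for all x, y, we must have A^* = A^T. Therefore
A^* =
[[-1, 2, 3],
 [-3, 0, 1]].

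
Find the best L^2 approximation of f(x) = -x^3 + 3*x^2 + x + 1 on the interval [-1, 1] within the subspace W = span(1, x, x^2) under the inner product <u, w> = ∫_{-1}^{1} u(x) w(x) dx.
g(x) = 3*x^2 + 2*x/5 + 1

The best approximation g ∈ W is the orthogonal projection of f onto W. Writing g = a_0 + a_1 x + a_2 x^2, the coefficients solve the normal equations G · a = b where
  G_{ij} = <φ_i, φ_j> and b_i = <f, φ_i>, with φ_0 = 1, φ_1 = x, φ_2 = x^2.
G =
  [2, 0, 2/3]
  [0, 2/3, 0]
  [2/3, 0, 2/5],
b = (4, 4/15, 28/15).
Solving gives a_0 = 1, a_1 = 2/5, a_2 = 3, so
  g(x) = 3*x^2 + 2*x/5 + 1.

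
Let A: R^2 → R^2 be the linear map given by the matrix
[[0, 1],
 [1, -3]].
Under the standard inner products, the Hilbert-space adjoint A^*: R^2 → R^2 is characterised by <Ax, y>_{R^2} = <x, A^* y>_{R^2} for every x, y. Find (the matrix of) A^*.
A^* = A^T =
[[0, 1],
 [1, -3]]

For real matrices with standard dot products, the defining identity <Ax, y> = <x, A^* y> gives (Ax)^T y = x^T (A^*) y, i.e. x^T A^T y = x^T (A^*) y. Since this holds for all x, y, we must have A^* = A^T. Therefore
A^* =
[[0, 1],
 [1, -3]].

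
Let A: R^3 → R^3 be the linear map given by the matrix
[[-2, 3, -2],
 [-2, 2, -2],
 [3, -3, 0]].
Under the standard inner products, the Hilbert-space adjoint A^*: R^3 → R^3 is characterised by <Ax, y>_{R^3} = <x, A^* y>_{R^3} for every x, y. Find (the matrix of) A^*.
A^* = A^T =
[[-2, -2, 3],
 [3, 2, -3],
 [-2, -2, 0]]

For real matrices with standard dot products, the defining identity <Ax, y> = <x, A^* y> gives (Ax)^T y = x^T (A^*) y, i.e. x^T A^T y = x^T (A^*) y. Since this holds for all x, y, we must have A^* = A^T. Therefore
A^* =
[[-2, -2, 3],
 [3, 2, -3],
 [-2, -2, 0]].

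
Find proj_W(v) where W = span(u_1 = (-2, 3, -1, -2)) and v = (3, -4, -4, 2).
proj_W(v) = (2, -3, 1, 2)

Set up U = [u_1 | ... | u_1] ∈ R^(4×1). The projector onto W = col(U) is P = U (U^T U)^(-1) U^T.
Compute U^T U =
  [18],
and U^T v = (-18).
Solve U^T U · c = U^T v for the coefficients: c = (-1). The projection is proj_W(v) = U c.
Check: (v - proj_W(v)) · u_1 = 0  (should be 0).
Result: proj_W(v) = (2, -3, 1, 2).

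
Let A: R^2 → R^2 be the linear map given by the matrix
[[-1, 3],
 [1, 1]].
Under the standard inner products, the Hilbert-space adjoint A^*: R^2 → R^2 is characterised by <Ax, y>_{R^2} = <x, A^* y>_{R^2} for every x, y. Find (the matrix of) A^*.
A^* = A^T =
[[-1, 1],
 [3, 1]]

For real matrices with standard dot products, the defining identity <Ax, y> = <x, A^* y> gives (Ax)^T y = x^T (A^*) y, i.e. x^T A^T y = x^T (A^*) y. Since this holds for all x, y, we must have A^* = A^T. Therefore
A^* =
[[-1, 1],
 [3, 1]].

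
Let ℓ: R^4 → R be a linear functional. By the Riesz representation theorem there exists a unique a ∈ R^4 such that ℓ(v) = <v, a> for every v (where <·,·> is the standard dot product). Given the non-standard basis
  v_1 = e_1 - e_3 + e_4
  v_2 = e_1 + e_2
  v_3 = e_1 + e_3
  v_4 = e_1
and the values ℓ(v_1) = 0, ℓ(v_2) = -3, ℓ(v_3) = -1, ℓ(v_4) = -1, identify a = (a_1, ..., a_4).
a = (-1, -2, 0, 1)

Write a = (a_1, ..., a_4) in the standard basis. For each basis vector v_i, ℓ(v_i) = <v_i, a> is a linear equation in the a_j's. Collect the n equations into a matrix system V a = ℓ, where row i of V is v_i (expressed in the standard basis). Since V is invertible (lower-triangular with 1s on the diagonal, up to permutation), solve by back-substitution:
  V =
[[1, 0, -1, 1],
 [1, 1, 0, 0],
 [1, 0, 1, 0],
 [1, 0, 0, 0]]
  V a = (0, -3, -1, -1)
Solving gives a = (-1, -2, 0, 1).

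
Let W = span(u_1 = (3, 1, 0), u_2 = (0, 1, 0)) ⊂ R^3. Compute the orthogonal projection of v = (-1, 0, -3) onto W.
proj_W(v) = (-1, 0, 0)

Set up U = [u_1 | ... | u_2] ∈ R^(3×2). The projector onto W = col(U) is P = U (U^T U)^(-1) U^T.
Compute U^T U =
  [10, 1]
  [1, 1],
and U^T v = (-3, 0).
Solve U^T U · c = U^T v for the coefficients: c = (-1/3, 1/3). The projection is proj_W(v) = U c.
Check: (v - proj_W(v)) · u_1 = 0  (should be 0).
Check: (v - proj_W(v)) · u_2 = 0  (should be 0).
Result: proj_W(v) = (-1, 0, 0).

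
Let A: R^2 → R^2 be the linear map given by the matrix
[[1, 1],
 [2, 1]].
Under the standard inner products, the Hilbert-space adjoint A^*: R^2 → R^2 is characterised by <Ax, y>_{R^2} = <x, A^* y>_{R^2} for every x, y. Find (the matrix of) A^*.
A^* = A^T =
[[1, 2],
 [1, 1]]

For real matrices with standard dot products, the defining identity <Ax, y> = <x, A^* y> gives (Ax)^T y = x^T (A^*) y, i.e. x^T A^T y = x^T (A^*) y. Since this holds for all x, y, we must have A^* = A^T. Therefore
A^* =
[[1, 2],
 [1, 1]].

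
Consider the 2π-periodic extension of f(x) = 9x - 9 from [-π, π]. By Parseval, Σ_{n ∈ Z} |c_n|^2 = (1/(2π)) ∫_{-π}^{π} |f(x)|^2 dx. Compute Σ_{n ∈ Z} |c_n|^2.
Σ |c_n|^2 = 27π^2 + 81

Expand and integrate term by term over [-π, π]:
  ∫ (9x)^2 dx = 81·(2π^3/3); ∫ 2·9·(-9)·x dx = 0 (odd integrand); ∫ (-9)^2 dx = 81·2π.
So (1/(2π)) ∫_{-π}^{π} (9x - 9)^2 dx = 81π^2/3 + 81 = 27π^2 + 81.
Parseval ⇒ Σ |c_n|^2 = 27π^2 + 81.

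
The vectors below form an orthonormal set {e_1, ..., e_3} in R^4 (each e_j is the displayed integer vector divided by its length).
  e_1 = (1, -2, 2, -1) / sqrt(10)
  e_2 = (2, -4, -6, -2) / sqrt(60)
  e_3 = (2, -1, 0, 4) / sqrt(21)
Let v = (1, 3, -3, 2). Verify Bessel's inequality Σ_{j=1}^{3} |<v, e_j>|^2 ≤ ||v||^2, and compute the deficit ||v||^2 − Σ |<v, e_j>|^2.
Σ |<v, e_j>|^2 = 39/2; ||v||^2 = 23; deficit = 7/2

Write each e_j = u_j / sqrt(<u_j, u_j>) where u_j is the displayed integer vector. Then <v, e_j> = <v, u_j> / sqrt(<u_j, u_j>), so |<v, e_j>|^2 = <v, u_j>^2 / <u_j, u_j>.
Coefficients: <v, e_1> = -13/sqrt(10), <v, e_2> = 4/sqrt(60), <v, e_3> = 7/sqrt(21).
Square and sum: Σ |<v, e_j>|^2 = 39/2.
Compute ||v||^2 = v·v = 23.
Deficit = 23 − 39/2 = 7/2 ≥ 0, confirming Bessel's inequality. (The deficit equals ||v − Σ <v,e_j> e_j||^2, the squared distance from v to span{e_j}.)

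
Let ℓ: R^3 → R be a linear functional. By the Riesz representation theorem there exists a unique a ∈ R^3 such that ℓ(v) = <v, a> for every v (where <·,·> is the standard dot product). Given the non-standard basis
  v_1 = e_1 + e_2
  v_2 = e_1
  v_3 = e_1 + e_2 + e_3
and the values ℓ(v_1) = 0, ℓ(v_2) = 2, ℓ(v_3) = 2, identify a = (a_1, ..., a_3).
a = (2, -2, 2)

Write a = (a_1, ..., a_3) in the standard basis. For each basis vector v_i, ℓ(v_i) = <v_i, a> is a linear equation in the a_j's. Collect the n equations into a matrix system V a = ℓ, where row i of V is v_i (expressed in the standard basis). Since V is invertible (lower-triangular with 1s on the diagonal, up to permutation), solve by back-substitution:
  V =
[[1, 1, 0],
 [1, 0, 0],
 [1, 1, 1]]
  V a = (0, 2, 2)
Solving gives a = (2, -2, 2).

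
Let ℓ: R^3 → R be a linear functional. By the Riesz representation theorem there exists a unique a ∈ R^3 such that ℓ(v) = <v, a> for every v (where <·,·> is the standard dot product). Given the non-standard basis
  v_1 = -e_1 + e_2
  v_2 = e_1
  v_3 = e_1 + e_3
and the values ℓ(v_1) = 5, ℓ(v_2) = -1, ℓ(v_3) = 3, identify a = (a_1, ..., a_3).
a = (-1, 4, 4)

Write a = (a_1, ..., a_3) in the standard basis. For each basis vector v_i, ℓ(v_i) = <v_i, a> is a linear equation in the a_j's. Collect the n equations into a matrix system V a = ℓ, where row i of V is v_i (expressed in the standard basis). Since V is invertible (lower-triangular with 1s on the diagonal, up to permutation), solve by back-substitution:
  V =
[[-1, 1, 0],
 [1, 0, 0],
 [1, 0, 1]]
  V a = (5, -1, 3)
Solving gives a = (-1, 4, 4).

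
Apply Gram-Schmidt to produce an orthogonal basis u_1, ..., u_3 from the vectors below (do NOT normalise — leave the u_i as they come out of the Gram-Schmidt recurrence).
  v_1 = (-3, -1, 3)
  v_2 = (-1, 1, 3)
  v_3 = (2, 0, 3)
Orthogonal basis:
  u_1 = (-3, -1, 3)
  u_2 = (14/19, 30/19, 24/19)
  u_3 = (18/11, -18/11, 12/11)

Apply the Gram-Schmidt recurrence
  u_1 = v_1
  u_i = v_i − Σ_{j<i} ((v_i · u_j) / (u_j · u_j)) · u_j.

Step by step this gives:
  u_1 = (-3, -1, 3)
  u_2 = (14/19, 30/19, 24/19)
  u_3 = (18/11, -18/11, 12/11)

Orthogonality check:
  u_2 · u_1 = 0 (should be 0)
  u_3 · u_1 = 0 (should be 0)
  u_3 · u_2 = 0 (should be 0)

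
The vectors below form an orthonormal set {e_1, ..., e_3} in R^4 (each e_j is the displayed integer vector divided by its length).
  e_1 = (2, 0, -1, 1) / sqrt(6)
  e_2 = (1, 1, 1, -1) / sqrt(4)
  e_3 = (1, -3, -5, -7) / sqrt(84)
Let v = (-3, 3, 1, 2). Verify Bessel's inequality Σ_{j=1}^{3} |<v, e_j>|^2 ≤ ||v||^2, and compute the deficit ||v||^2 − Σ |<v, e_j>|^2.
Σ |<v, e_j>|^2 = 111/7; ||v||^2 = 23; deficit = 50/7

Write each e_j = u_j / sqrt(<u_j, u_j>) where u_j is the displayed integer vector. Then <v, e_j> = <v, u_j> / sqrt(<u_j, u_j>), so |<v, e_j>|^2 = <v, u_j>^2 / <u_j, u_j>.
Coefficients: <v, e_1> = -5/sqrt(6), <v, e_2> = -1/sqrt(4), <v, e_3> = -31/sqrt(84).
Square and sum: Σ |<v, e_j>|^2 = 111/7.
Compute ||v||^2 = v·v = 23.
Deficit = 23 − 111/7 = 50/7 ≥ 0, confirming Bessel's inequality. (The deficit equals ||v − Σ <v,e_j> e_j||^2, the squared distance from v to span{e_j}.)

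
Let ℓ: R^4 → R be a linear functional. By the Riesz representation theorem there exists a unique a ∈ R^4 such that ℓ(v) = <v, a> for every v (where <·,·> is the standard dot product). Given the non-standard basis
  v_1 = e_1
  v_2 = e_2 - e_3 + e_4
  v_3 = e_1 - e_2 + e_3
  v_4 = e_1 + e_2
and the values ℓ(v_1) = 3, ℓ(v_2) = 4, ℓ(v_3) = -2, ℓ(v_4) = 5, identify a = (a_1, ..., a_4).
a = (3, 2, -3, -1)

Write a = (a_1, ..., a_4) in the standard basis. For each basis vector v_i, ℓ(v_i) = <v_i, a> is a linear equation in the a_j's. Collect the n equations into a matrix system V a = ℓ, where row i of V is v_i (expressed in the standard basis). Since V is invertible (lower-triangular with 1s on the diagonal, up to permutation), solve by back-substitution:
  V =
[[1, 0, 0, 0],
 [0, 1, -1, 1],
 [1, -1, 1, 0],
 [1, 1, 0, 0]]
  V a = (3, 4, -2, 5)
Solving gives a = (3, 2, -3, -1).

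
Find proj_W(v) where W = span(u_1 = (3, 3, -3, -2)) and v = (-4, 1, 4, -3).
proj_W(v) = (-45/31, -45/31, 45/31, 30/31)

Set up U = [u_1 | ... | u_1] ∈ R^(4×1). The projector onto W = col(U) is P = U (U^T U)^(-1) U^T.
Compute U^T U =
  [31],
and U^T v = (-15).
Solve U^T U · c = U^T v for the coefficients: c = (-15/31). The projection is proj_W(v) = U c.
Check: (v - proj_W(v)) · u_1 = 0  (should be 0).
Result: proj_W(v) = (-45/31, -45/31, 45/31, 30/31).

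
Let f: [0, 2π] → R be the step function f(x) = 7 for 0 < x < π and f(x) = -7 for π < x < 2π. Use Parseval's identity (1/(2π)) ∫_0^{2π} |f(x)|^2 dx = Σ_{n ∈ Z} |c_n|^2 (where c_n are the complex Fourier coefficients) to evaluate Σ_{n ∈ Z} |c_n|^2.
Σ |c_n|^2 = 49

Parseval equates the L^2 energy of f (normalised by 1/(2π)) with the ℓ^2 sum of its Fourier coefficients: (1/(2π)) ∫_0^{2π} |f|^2 = Σ |c_n|^2.
Compute the left side: (1/(2π)) [∫_0^π 7^2 dx + ∫_π^{2π} (-7)^2 dx] = (1/(2π)) · (49π + 49π) = (49 + 49)/2 = 49.
So Σ_{n ∈ Z} |c_n|^2 = 49.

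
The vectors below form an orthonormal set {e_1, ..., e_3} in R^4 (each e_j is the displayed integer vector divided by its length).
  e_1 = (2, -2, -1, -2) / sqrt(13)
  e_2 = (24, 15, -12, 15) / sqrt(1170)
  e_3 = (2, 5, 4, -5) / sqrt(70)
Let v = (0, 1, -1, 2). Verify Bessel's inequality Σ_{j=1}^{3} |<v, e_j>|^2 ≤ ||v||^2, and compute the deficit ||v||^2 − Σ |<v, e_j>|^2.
Σ |<v, e_j>|^2 = 41/7; ||v||^2 = 6; deficit = 1/7

Write each e_j = u_j / sqrt(<u_j, u_j>) where u_j is the displayed integer vector. Then <v, e_j> = <v, u_j> / sqrt(<u_j, u_j>), so |<v, e_j>|^2 = <v, u_j>^2 / <u_j, u_j>.
Coefficients: <v, e_1> = -5/sqrt(13), <v, e_2> = 57/sqrt(1170), <v, e_3> = -9/sqrt(70).
Square and sum: Σ |<v, e_j>|^2 = 41/7.
Compute ||v||^2 = v·v = 6.
Deficit = 6 − 41/7 = 1/7 ≥ 0, confirming Bessel's inequality. (The deficit equals ||v − Σ <v,e_j> e_j||^2, the squared distance from v to span{e_j}.)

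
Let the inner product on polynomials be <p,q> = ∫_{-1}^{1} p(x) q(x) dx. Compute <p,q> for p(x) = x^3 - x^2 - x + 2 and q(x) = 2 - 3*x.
<p,q> = 112/15

Expand the product: p(x)·q(x) = -3*x^4 + 5*x^3 + x^2 - 8*x + 4.
∫_{-1}^{1} of each monomial x^k gives [2/(k+1) if k even, 0 if k odd]. Integrating term-by-term (or equivalently evaluating the antiderivative F(x) = -3*x^5/5 + 5*x^4/4 + x^3/3 - 4*x^2 + 4*x at the endpoints):
  F(1) − F(−1) = 59/60 − (-389/60) = 112/15.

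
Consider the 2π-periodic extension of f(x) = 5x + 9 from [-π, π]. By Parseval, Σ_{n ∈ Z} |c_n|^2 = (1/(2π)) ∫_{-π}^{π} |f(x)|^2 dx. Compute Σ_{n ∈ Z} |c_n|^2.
Σ |c_n|^2 = 25π^2/3 + 81

Expand and integrate term by term over [-π, π]:
  ∫ (5x)^2 dx = 25·(2π^3/3); ∫ 2·5·(9)·x dx = 0 (odd integrand); ∫ 9^2 dx = 81·2π.
So (1/(2π)) ∫_{-π}^{π} (5x + 9)^2 dx = 25π^2/3 + 81 = 25π^2/3 + 81.
Parseval ⇒ Σ |c_n|^2 = 25π^2/3 + 81.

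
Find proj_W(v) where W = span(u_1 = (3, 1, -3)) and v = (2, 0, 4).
proj_W(v) = (-18/19, -6/19, 18/19)

Set up U = [u_1 | ... | u_1] ∈ R^(3×1). The projector onto W = col(U) is P = U (U^T U)^(-1) U^T.
Compute U^T U =
  [19],
and U^T v = (-6).
Solve U^T U · c = U^T v for the coefficients: c = (-6/19). The projection is proj_W(v) = U c.
Check: (v - proj_W(v)) · u_1 = 0  (should be 0).
Result: proj_W(v) = (-18/19, -6/19, 18/19).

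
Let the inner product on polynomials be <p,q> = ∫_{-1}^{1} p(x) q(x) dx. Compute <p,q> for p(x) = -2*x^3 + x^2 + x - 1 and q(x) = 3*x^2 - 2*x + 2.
<p,q> = -16/5

Expand the product: p(x)·q(x) = -6*x^5 + 7*x^4 - 3*x^3 - 3*x^2 + 4*x - 2.
∫_{-1}^{1} of each monomial x^k gives [2/(k+1) if k even, 0 if k odd]. Integrating term-by-term (or equivalently evaluating the antiderivative F(x) = -x^6 + 7*x^5/5 - 3*x^4/4 - x^3 + 2*x^2 - 2*x at the endpoints):
  F(1) − F(−1) = -27/20 − (37/20) = -16/5.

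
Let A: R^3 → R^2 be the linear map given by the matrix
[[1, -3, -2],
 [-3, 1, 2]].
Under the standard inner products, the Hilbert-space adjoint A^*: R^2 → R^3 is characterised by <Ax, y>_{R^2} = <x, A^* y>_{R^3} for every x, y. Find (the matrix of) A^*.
A^* = A^T =
[[1, -3],
 [-3, 1],
 [-2, 2]]

For real matrices with standard dot products, the defining identity <Ax, y> = <x, A^* y> gives (Ax)^T y = x^T (A^*) y, i.e. x^T A^T y = x^T (A^*) y. Since this holds for all x, y, we must have A^* = A^T. Therefore
A^* =
[[1, -3],
 [-3, 1],
 [-2, 2]].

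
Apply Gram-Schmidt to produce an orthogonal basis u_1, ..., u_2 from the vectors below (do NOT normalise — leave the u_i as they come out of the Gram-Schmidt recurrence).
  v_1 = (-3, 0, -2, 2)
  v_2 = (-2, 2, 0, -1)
Orthogonal basis:
  u_1 = (-3, 0, -2, 2)
  u_2 = (-22/17, 2, 8/17, -25/17)

Apply the Gram-Schmidt recurrence
  u_1 = v_1
  u_i = v_i − Σ_{j<i} ((v_i · u_j) / (u_j · u_j)) · u_j.

Step by step this gives:
  u_1 = (-3, 0, -2, 2)
  u_2 = (-22/17, 2, 8/17, -25/17)

Orthogonality check:
  u_2 · u_1 = 0 (should be 0)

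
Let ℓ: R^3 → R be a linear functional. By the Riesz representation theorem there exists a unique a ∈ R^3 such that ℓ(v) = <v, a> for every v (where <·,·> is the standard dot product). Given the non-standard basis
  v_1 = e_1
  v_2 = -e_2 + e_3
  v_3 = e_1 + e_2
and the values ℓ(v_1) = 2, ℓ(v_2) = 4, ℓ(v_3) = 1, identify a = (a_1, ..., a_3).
a = (2, -1, 3)

Write a = (a_1, ..., a_3) in the standard basis. For each basis vector v_i, ℓ(v_i) = <v_i, a> is a linear equation in the a_j's. Collect the n equations into a matrix system V a = ℓ, where row i of V is v_i (expressed in the standard basis). Since V is invertible (lower-triangular with 1s on the diagonal, up to permutation), solve by back-substitution:
  V =
[[1, 0, 0],
 [0, -1, 1],
 [1, 1, 0]]
  V a = (2, 4, 1)
Solving gives a = (2, -1, 3).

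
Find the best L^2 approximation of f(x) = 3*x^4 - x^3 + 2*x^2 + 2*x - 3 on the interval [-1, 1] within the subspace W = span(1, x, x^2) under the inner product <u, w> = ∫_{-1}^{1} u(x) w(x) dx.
g(x) = 32*x^2/7 + 7*x/5 - 114/35

The best approximation g ∈ W is the orthogonal projection of f onto W. Writing g = a_0 + a_1 x + a_2 x^2, the coefficients solve the normal equations G · a = b where
  G_{ij} = <φ_i, φ_j> and b_i = <f, φ_i>, with φ_0 = 1, φ_1 = x, φ_2 = x^2.
G =
  [2, 0, 2/3]
  [0, 2/3, 0]
  [2/3, 0, 2/5],
b = (-52/15, 14/15, -12/35).
Solving gives a_0 = -114/35, a_1 = 7/5, a_2 = 32/7, so
  g(x) = 32*x^2/7 + 7*x/5 - 114/35.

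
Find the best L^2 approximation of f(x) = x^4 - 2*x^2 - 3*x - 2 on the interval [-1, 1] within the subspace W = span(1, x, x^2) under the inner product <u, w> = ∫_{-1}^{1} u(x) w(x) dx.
g(x) = -8*x^2/7 - 3*x - 73/35

The best approximation g ∈ W is the orthogonal projection of f onto W. Writing g = a_0 + a_1 x + a_2 x^2, the coefficients solve the normal equations G · a = b where
  G_{ij} = <φ_i, φ_j> and b_i = <f, φ_i>, with φ_0 = 1, φ_1 = x, φ_2 = x^2.
G =
  [2, 0, 2/3]
  [0, 2/3, 0]
  [2/3, 0, 2/5],
b = (-74/15, -2, -194/105).
Solving gives a_0 = -73/35, a_1 = -3, a_2 = -8/7, so
  g(x) = -8*x^2/7 - 3*x - 73/35.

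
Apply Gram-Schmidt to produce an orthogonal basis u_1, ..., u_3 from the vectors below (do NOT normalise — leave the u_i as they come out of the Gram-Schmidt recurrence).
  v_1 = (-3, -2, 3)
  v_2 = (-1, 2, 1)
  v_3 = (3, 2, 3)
Orthogonal basis:
  u_1 = (-3, -2, 3)
  u_2 = (-8/11, 24/11, 8/11)
  u_3 = (3, 0, 3)

Apply the Gram-Schmidt recurrence
  u_1 = v_1
  u_i = v_i − Σ_{j<i} ((v_i · u_j) / (u_j · u_j)) · u_j.

Step by step this gives:
  u_1 = (-3, -2, 3)
  u_2 = (-8/11, 24/11, 8/11)
  u_3 = (3, 0, 3)

Orthogonality check:
  u_2 · u_1 = 0 (should be 0)
  u_3 · u_1 = 0 (should be 0)
  u_3 · u_2 = 0 (should be 0)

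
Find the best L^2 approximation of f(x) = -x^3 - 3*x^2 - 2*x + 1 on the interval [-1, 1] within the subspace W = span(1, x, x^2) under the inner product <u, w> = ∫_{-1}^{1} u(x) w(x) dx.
g(x) = -3*x^2 - 13*x/5 + 1

The best approximation g ∈ W is the orthogonal projection of f onto W. Writing g = a_0 + a_1 x + a_2 x^2, the coefficients solve the normal equations G · a = b where
  G_{ij} = <φ_i, φ_j> and b_i = <f, φ_i>, with φ_0 = 1, φ_1 = x, φ_2 = x^2.
G =
  [2, 0, 2/3]
  [0, 2/3, 0]
  [2/3, 0, 2/5],
b = (0, -26/15, -8/15).
Solving gives a_0 = 1, a_1 = -13/5, a_2 = -3, so
  g(x) = -3*x^2 - 13*x/5 + 1.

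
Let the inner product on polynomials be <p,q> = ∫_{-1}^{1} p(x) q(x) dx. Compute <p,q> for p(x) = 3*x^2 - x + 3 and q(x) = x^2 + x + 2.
<p,q> = 278/15

Expand the product: p(x)·q(x) = 3*x^4 + 2*x^3 + 8*x^2 + x + 6.
∫_{-1}^{1} of each monomial x^k gives [2/(k+1) if k even, 0 if k odd]. Integrating term-by-term (or equivalently evaluating the antiderivative F(x) = 3*x^5/5 + x^4/2 + 8*x^3/3 + x^2/2 + 6*x at the endpoints):
  F(1) − F(−1) = 154/15 − (-124/15) = 278/15.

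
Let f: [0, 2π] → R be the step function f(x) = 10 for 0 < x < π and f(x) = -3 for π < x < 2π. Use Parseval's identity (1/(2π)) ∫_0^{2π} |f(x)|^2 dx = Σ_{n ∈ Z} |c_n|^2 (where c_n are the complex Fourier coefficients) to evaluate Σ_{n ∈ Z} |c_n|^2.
Σ |c_n|^2 = 109/2

Parseval equates the L^2 energy of f (normalised by 1/(2π)) with the ℓ^2 sum of its Fourier coefficients: (1/(2π)) ∫_0^{2π} |f|^2 = Σ |c_n|^2.
Compute the left side: (1/(2π)) [∫_0^π 10^2 dx + ∫_π^{2π} (-3)^2 dx] = (1/(2π)) · (100π + 9π) = (100 + 9)/2 = 109/2.
So Σ_{n ∈ Z} |c_n|^2 = 109/2.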